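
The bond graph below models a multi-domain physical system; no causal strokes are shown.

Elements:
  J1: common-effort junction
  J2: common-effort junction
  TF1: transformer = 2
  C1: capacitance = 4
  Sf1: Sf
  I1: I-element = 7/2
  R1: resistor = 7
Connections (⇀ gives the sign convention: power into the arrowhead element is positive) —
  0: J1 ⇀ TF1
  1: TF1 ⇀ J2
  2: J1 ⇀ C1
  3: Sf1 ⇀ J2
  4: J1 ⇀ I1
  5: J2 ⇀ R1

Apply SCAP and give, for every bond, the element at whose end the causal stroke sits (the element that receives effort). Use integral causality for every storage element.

b0 stroke at TF1
b1 stroke at J2
b2 stroke at J1
b3 stroke at Sf1
b4 stroke at I1
b5 stroke at R1

bond 3 →Sf1  (source Sf1 imposes f)
bond 2 →J1  (C1 outputs effort q/C1)
bond 0 →TF1  (J1: bond 2 brought effort, rest push out)
bond 4 →I1  (common-e at J1 fixed by 2)
bond 1 →J2  (TF1 one-in-one-out from 0)
bond 5 →R1  (0-jn J2 has e-setter on 1)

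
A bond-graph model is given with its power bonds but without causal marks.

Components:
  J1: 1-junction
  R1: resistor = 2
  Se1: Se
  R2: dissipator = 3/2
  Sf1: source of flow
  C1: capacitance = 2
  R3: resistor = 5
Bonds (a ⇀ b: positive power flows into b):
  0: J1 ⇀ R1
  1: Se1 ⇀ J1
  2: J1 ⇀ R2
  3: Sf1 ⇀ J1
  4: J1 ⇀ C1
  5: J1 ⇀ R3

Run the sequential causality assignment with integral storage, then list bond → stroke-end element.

#0 stroke→J1
#1 stroke→J1
#2 stroke→J1
#3 stroke→Sf1
#4 stroke→J1
#5 stroke→J1

β1 |J1  (Se1 (Se) sets effort on bond)
β3 |Sf1  (source Sf1 imposes f)
β0 |J1  (1-jn J1 has f-setter on 3)
β2 |J1  (J1 flow already set via bond 3)
β4 |J1  (J1 flow already set via bond 3)
β5 |J1  (J1: bond 3 brought flow, rest push out)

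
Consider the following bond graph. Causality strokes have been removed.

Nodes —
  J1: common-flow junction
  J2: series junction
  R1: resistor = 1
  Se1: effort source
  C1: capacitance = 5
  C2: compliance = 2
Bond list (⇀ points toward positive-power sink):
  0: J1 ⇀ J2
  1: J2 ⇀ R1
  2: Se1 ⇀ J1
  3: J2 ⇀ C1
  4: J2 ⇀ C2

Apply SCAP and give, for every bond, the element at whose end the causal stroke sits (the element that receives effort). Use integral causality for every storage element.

β0 stroke at J2
β1 stroke at R1
β2 stroke at J1
β3 stroke at J2
β4 stroke at J2

#2 stroke→J1  (Se1 fixes effort; stroke away)
#0 stroke→J2  (closing 1-jn rule on J1)
#3 stroke→J2  (prefer integral on C1)
#4 stroke→J2  (C2: C, integral causality)
#1 stroke→R1  (J2: last free bond brings flow in)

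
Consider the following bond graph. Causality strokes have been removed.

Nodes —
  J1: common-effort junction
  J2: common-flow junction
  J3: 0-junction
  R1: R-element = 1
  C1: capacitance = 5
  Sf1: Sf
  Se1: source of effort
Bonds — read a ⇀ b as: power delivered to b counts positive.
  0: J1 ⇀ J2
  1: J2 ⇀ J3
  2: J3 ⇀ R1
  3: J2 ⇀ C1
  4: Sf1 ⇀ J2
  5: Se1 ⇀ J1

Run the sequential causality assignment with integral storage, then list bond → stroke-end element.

#4 stroke→Sf1  (Sf1: flow source, stroke at near end)
#5 stroke→J1  (Se1 fixes effort; stroke away)
#0 stroke→J2  (J1: bond 5 brought effort, rest push out)
#1 stroke→J2  (J2: bond 4 brought flow, rest push out)
#3 stroke→J2  (J2: bond 4 brought flow, rest push out)
#2 stroke→J3  (closing 0-jn rule on J3)

β0 stroke→J2
β1 stroke→J2
β2 stroke→J3
β3 stroke→J2
β4 stroke→Sf1
β5 stroke→J1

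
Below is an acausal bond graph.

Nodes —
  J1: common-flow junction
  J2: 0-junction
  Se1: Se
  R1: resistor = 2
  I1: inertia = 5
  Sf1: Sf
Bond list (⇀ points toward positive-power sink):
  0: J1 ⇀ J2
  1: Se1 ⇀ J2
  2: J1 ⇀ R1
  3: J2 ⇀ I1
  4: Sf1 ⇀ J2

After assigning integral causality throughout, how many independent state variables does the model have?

1  (I1 all integral)

β1 stroke→J2  (Se1 (Se) sets effort on bond)
β4 stroke→Sf1  (Sf1 fixes flow; stroke at Sf1)
β0 stroke→J1  (J2 effort already set via bond 1)
β3 stroke→I1  (J2: bond 1 brought effort, rest push out)
β2 stroke→R1  (only one flow-in slot at J1)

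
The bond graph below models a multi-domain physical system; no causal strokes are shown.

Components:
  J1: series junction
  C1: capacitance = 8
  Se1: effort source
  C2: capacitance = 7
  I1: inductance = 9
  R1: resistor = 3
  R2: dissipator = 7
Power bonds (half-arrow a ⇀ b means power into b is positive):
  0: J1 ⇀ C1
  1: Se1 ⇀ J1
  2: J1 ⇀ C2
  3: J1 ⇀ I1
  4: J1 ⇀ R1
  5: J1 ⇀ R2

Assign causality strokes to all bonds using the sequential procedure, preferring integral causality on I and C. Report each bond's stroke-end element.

bond 1 stroke→J1  (Se1 fixes effort; stroke away)
bond 0 stroke→J1  (C1 outputs effort q/C1)
bond 2 stroke→J1  (C2 integral (e out))
bond 3 stroke→I1  (I1 integral (f out))
bond 4 stroke→J1  (J1 flow already set via bond 3)
bond 5 stroke→J1  (1-jn J1 has f-setter on 3)

β0 stroke at J1
β1 stroke at J1
β2 stroke at J1
β3 stroke at I1
β4 stroke at J1
β5 stroke at J1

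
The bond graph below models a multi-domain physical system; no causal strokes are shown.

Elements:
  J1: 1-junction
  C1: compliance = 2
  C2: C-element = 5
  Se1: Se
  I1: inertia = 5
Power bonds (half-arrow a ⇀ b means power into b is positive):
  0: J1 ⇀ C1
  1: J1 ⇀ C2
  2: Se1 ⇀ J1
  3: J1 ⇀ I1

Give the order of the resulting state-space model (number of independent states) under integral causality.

b2 stroke at J1  (source Se1 imposes e)
b0 stroke at J1  (C1 integral (e out))
b1 stroke at J1  (C2 integral (e out))
b3 stroke at I1  (J1: last free bond brings flow in)

3  (C1, C2, I1 all integral)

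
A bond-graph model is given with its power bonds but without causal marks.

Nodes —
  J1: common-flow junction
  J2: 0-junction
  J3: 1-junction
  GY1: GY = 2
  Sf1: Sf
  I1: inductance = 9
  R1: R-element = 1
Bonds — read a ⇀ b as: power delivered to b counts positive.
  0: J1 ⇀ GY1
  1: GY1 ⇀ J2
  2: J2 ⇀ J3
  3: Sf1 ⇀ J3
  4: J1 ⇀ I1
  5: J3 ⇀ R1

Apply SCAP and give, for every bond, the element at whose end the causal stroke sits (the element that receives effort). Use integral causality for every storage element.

#0 stroke at J1
#1 stroke at J2
#2 stroke at J3
#3 stroke at Sf1
#4 stroke at I1
#5 stroke at J3

β3 stroke→Sf1  (Sf1 (Sf) sets flow on bond)
β2 stroke→J3  (1-jn J3 has f-setter on 3)
β5 stroke→J3  (common-f at J3 fixed by 3)
β1 stroke→J2  (J2 needs exactly one e-in)
β0 stroke→J1  (through GY1, causality inverts; strokes same side of GY1)
β4 stroke→I1  (closing 1-jn rule on J1)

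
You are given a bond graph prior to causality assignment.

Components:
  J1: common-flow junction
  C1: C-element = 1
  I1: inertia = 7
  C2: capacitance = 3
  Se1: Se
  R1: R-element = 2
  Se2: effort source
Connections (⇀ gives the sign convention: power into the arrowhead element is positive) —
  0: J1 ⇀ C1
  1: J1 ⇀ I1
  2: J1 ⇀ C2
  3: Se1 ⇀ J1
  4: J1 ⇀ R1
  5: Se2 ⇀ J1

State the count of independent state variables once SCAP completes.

3  (C1, C2, I1 all integral)

β3 stroke at J1  (source Se1 imposes e)
β5 stroke at J1  (source Se2 imposes e)
β0 stroke at J1  (C1: C, integral causality)
β1 stroke at I1  (I1 outputs flow p/I1)
β2 stroke at J1  (1-jn J1 has f-setter on 1)
β4 stroke at J1  (J1: bond 1 brought flow, rest push out)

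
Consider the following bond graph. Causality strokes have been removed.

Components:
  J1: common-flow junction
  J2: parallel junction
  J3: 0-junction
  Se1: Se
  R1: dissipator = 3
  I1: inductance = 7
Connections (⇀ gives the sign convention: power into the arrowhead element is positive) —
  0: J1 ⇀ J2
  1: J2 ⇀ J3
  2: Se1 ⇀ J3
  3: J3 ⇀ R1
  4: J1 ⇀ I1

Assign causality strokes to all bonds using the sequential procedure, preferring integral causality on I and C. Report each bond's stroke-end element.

b0 stroke→J1
b1 stroke→J2
b2 stroke→J3
b3 stroke→R1
b4 stroke→I1

β2 stroke→J3  (Se1 fixes effort; stroke away)
β1 stroke→J2  (J3: bond 2 brought effort, rest push out)
β3 stroke→R1  (0-jn J3 has e-setter on 2)
β0 stroke→J1  (J2 effort already set via bond 1)
β4 stroke→I1  (only one flow-in slot at J1)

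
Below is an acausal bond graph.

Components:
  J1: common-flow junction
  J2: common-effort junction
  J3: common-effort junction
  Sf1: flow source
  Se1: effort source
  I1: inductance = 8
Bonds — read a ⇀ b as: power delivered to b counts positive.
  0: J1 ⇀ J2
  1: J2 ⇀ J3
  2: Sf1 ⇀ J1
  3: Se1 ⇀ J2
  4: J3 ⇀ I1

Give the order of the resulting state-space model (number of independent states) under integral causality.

1  (I1 all integral)

bond 2 →Sf1  (Sf1 (Sf) sets flow on bond)
bond 3 →J2  (source Se1 imposes e)
bond 0 →J1  (common-f at J1 fixed by 2)
bond 1 →J3  (J2: bond 3 brought effort, rest push out)
bond 4 →I1  (0-jn J3 has e-setter on 1)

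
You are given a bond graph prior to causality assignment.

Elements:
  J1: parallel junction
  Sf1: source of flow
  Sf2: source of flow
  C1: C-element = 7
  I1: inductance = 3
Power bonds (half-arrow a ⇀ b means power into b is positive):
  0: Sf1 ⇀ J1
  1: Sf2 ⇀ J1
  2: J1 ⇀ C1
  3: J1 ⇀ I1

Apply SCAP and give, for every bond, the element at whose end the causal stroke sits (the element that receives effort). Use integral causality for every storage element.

bond 0 |Sf1
bond 1 |Sf2
bond 2 |J1
bond 3 |I1

bond 0 |Sf1  (Sf1: flow source, stroke at near end)
bond 1 |Sf2  (Sf2: flow source, stroke at near end)
bond 2 |J1  (prefer integral on C1)
bond 3 |I1  (0-jn J1 has e-setter on 2)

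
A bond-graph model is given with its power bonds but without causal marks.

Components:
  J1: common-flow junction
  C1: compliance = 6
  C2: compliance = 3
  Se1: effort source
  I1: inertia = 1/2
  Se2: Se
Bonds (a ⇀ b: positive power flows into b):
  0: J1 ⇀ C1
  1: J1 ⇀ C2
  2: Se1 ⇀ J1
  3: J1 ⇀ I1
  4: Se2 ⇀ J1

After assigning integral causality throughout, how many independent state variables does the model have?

3  (C1, C2, I1 all integral)

b2 →J1  (source Se1 imposes e)
b4 →J1  (Se2: effort source, stroke at far end)
b0 →J1  (C1 integral (e out))
b1 →J1  (C2 outputs effort q/C2)
b3 →I1  (closing 1-jn rule on J1)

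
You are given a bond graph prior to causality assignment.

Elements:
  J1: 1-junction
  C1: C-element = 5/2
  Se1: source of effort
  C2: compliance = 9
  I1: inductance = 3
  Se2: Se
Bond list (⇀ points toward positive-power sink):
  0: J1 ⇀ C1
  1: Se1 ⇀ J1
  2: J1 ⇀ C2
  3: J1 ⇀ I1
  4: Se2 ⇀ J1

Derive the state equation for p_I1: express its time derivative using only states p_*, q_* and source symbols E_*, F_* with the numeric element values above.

b1 |J1  (Se1 (Se) sets effort on bond)
b4 |J1  (Se2: effort source, stroke at far end)
b0 |J1  (prefer integral on C1)
b2 |J1  (prefer integral on C2)
b3 |I1  (J1: last free bond brings flow in)

dp_I1/dt = E_Se1 + E_Se2 - 2*q_C1/5 - q_C2/9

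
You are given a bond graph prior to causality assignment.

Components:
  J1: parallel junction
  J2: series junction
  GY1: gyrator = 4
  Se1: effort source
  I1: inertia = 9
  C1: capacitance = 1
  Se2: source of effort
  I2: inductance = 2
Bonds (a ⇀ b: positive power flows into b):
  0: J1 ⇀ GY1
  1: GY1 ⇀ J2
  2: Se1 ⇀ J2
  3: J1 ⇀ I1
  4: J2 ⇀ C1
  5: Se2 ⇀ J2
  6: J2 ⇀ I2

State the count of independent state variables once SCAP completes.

bond 2 →J2  (Se1 fixes effort; stroke away)
bond 5 →J2  (Se2 fixes effort; stroke away)
bond 3 →I1  (I1 integral (f out))
bond 0 →J1  (only one effort-in slot at J1)
bond 1 →J2  (GY1: gyrator matches bond 0)
bond 4 →J2  (C1: C, integral causality)
bond 6 →I2  (J2 needs exactly one f-in)

3  (C1, I1, I2 all integral)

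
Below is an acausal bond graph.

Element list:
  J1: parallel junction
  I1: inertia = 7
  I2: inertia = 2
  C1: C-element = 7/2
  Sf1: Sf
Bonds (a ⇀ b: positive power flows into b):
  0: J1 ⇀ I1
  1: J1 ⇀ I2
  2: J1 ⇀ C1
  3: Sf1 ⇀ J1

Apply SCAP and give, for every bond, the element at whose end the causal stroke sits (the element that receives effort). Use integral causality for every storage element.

b3 →Sf1  (Sf1: flow source, stroke at near end)
b0 →I1  (prefer integral on I1)
b1 →I2  (I2 integral (f out))
b2 →J1  (closing 0-jn rule on J1)

b0 →I1
b1 →I2
b2 →J1
b3 →Sf1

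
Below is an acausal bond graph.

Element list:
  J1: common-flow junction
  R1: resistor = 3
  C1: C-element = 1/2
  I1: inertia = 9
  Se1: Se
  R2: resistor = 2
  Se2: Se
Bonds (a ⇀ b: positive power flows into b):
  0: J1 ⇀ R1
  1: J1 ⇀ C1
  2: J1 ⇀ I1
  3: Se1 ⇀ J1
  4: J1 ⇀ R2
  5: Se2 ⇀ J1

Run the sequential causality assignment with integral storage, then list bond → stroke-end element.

bond 3 stroke at J1  (Se1: effort source, stroke at far end)
bond 5 stroke at J1  (Se2 fixes effort; stroke away)
bond 1 stroke at J1  (prefer integral on C1)
bond 2 stroke at I1  (prefer integral on I1)
bond 0 stroke at J1  (J1 flow already set via bond 2)
bond 4 stroke at J1  (1-jn J1 has f-setter on 2)

#0 stroke→J1
#1 stroke→J1
#2 stroke→I1
#3 stroke→J1
#4 stroke→J1
#5 stroke→J1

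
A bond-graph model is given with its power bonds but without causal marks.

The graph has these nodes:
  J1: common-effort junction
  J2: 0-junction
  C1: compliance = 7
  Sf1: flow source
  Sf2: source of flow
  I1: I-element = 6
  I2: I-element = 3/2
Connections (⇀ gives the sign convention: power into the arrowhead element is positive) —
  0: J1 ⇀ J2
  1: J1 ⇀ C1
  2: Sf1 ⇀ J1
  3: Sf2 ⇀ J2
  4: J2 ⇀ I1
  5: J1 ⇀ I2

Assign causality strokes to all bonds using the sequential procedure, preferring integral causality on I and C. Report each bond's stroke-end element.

bond 2 stroke→Sf1  (source Sf1 imposes f)
bond 3 stroke→Sf2  (Sf2: flow source, stroke at near end)
bond 1 stroke→J1  (C1: C, integral causality)
bond 0 stroke→J2  (J1 effort already set via bond 1)
bond 5 stroke→I2  (common-e at J1 fixed by 1)
bond 4 stroke→I1  (common-e at J2 fixed by 0)

β0 stroke at J2
β1 stroke at J1
β2 stroke at Sf1
β3 stroke at Sf2
β4 stroke at I1
β5 stroke at I2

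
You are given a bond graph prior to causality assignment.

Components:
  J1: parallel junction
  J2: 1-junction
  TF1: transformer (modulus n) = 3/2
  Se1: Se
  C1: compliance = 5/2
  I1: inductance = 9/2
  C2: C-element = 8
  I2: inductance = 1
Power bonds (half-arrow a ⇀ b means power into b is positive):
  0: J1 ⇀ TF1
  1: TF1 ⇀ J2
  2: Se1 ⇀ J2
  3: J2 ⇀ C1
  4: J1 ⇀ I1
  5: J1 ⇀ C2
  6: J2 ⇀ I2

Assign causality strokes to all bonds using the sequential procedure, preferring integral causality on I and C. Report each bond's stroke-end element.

β0 |TF1
β1 |J2
β2 |J2
β3 |J2
β4 |I1
β5 |J1
β6 |I2

b2 stroke at J2  (Se1: effort source, stroke at far end)
b3 stroke at J2  (C1 outputs effort q/C1)
b4 stroke at I1  (I1: I, integral causality)
b5 stroke at J1  (C2: C, integral causality)
b0 stroke at TF1  (0-jn J1 has e-setter on 5)
b1 stroke at J2  (TF TF1: opposite of bond 0)
b6 stroke at I2  (J2 needs exactly one f-in)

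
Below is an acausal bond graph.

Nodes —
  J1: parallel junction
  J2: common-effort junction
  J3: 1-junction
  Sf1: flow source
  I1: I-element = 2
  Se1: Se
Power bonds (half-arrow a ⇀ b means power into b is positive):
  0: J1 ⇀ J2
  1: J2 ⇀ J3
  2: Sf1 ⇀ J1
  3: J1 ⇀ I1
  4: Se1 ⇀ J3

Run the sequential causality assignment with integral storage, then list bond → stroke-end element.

β0 stroke at J1
β1 stroke at J2
β2 stroke at Sf1
β3 stroke at I1
β4 stroke at J3

bond 2 |Sf1  (Sf1: flow source, stroke at near end)
bond 4 |J3  (source Se1 imposes e)
bond 1 |J2  (J3: last free bond brings flow in)
bond 0 |J1  (0-jn J2 has e-setter on 1)
bond 3 |I1  (J1 effort already set via bond 0)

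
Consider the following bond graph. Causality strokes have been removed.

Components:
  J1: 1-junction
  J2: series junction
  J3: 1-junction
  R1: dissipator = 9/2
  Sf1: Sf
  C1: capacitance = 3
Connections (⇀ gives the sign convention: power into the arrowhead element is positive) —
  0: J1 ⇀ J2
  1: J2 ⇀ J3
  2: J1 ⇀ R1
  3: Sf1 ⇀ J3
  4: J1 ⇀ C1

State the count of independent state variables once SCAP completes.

#3 |Sf1  (Sf1: flow source, stroke at near end)
#1 |J3  (common-f at J3 fixed by 3)
#0 |J2  (1-jn J2 has f-setter on 1)
#2 |J1  (J1 flow already set via bond 0)
#4 |J1  (common-f at J1 fixed by 0)

1  (C1 all integral)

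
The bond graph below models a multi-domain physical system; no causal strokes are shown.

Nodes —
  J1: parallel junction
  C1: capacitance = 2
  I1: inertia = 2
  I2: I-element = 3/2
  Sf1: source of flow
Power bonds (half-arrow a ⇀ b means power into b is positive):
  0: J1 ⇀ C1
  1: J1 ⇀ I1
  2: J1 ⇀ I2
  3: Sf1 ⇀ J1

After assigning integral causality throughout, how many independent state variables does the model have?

3  (C1, I1, I2 all integral)

β3 stroke→Sf1  (Sf1 (Sf) sets flow on bond)
β0 stroke→J1  (C1 integral (e out))
β1 stroke→I1  (J1: bond 0 brought effort, rest push out)
β2 stroke→I2  (J1 effort already set via bond 0)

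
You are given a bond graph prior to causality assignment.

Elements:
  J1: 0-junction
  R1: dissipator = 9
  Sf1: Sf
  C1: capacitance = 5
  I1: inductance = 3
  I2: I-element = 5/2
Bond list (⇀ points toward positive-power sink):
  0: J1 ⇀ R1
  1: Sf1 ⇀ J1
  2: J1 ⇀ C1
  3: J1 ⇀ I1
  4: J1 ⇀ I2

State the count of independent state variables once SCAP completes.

3  (C1, I1, I2 all integral)

bond 1 stroke at Sf1  (Sf1 fixes flow; stroke at Sf1)
bond 2 stroke at J1  (C1 integral (e out))
bond 0 stroke at R1  (J1: bond 2 brought effort, rest push out)
bond 3 stroke at I1  (0-jn J1 has e-setter on 2)
bond 4 stroke at I2  (0-jn J1 has e-setter on 2)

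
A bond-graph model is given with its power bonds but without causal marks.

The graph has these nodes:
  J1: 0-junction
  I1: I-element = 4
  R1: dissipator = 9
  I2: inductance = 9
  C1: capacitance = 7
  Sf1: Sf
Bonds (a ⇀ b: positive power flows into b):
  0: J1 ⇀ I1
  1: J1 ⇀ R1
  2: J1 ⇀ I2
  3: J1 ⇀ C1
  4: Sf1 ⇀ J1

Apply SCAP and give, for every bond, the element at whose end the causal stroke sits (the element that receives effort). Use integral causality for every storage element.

#0 |I1
#1 |R1
#2 |I2
#3 |J1
#4 |Sf1

β4 →Sf1  (Sf1 (Sf) sets flow on bond)
β0 →I1  (I1: I, integral causality)
β2 →I2  (prefer integral on I2)
β3 →J1  (C1: C, integral causality)
β1 →R1  (common-e at J1 fixed by 3)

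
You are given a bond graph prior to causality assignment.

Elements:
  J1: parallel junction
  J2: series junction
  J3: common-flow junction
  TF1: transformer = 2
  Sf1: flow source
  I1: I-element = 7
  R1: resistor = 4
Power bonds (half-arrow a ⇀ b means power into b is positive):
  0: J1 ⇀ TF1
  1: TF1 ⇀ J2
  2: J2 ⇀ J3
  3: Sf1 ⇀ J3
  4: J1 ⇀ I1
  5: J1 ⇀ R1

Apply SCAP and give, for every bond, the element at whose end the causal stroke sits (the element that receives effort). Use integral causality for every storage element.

β3 stroke at Sf1  (Sf1: flow source, stroke at near end)
β2 stroke at J3  (common-f at J3 fixed by 3)
β1 stroke at J2  (1-jn J2 has f-setter on 2)
β0 stroke at TF1  (TF TF1: opposite of bond 1)
β4 stroke at I1  (prefer integral on I1)
β5 stroke at J1  (J1: last free bond brings effort in)

b0 →TF1
b1 →J2
b2 →J3
b3 →Sf1
b4 →I1
b5 →J1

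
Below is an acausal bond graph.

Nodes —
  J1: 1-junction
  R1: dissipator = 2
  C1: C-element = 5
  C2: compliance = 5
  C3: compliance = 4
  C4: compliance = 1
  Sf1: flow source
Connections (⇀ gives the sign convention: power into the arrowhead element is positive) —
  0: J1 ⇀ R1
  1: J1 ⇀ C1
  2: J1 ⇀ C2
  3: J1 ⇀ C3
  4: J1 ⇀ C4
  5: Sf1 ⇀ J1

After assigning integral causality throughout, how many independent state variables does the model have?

4  (C1, C2, C3, C4 all integral)

#5 →Sf1  (Sf1: flow source, stroke at near end)
#0 →J1  (common-f at J1 fixed by 5)
#1 →J1  (1-jn J1 has f-setter on 5)
#2 →J1  (J1: bond 5 brought flow, rest push out)
#3 →J1  (J1 flow already set via bond 5)
#4 →J1  (J1: bond 5 brought flow, rest push out)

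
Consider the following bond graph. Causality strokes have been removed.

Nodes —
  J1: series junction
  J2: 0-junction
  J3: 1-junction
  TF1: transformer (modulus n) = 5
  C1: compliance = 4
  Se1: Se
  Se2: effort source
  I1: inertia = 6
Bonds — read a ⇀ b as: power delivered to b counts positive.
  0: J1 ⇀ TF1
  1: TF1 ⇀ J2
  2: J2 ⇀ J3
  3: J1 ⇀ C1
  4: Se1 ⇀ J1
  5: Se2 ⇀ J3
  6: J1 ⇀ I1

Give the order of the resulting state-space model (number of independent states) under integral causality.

#4 |J1  (Se1 (Se) sets effort on bond)
#5 |J3  (Se2 (Se) sets effort on bond)
#2 |J2  (closing 1-jn rule on J3)
#1 |TF1  (0-jn J2 has e-setter on 2)
#0 |J1  (through TF1, causality passes straight; one stroke at TF1)
#3 |J1  (C1 integral (e out))
#6 |I1  (closing 1-jn rule on J1)

2  (C1, I1 all integral)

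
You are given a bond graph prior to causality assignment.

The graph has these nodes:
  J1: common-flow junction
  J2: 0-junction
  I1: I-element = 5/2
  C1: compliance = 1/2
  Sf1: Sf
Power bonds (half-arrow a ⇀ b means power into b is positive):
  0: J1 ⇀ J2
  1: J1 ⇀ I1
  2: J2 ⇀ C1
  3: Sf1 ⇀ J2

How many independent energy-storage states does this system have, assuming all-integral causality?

2  (C1, I1 all integral)

#3 →Sf1  (Sf1 (Sf) sets flow on bond)
#1 →I1  (I1: I, integral causality)
#0 →J1  (common-f at J1 fixed by 1)
#2 →J2  (J2: last free bond brings effort in)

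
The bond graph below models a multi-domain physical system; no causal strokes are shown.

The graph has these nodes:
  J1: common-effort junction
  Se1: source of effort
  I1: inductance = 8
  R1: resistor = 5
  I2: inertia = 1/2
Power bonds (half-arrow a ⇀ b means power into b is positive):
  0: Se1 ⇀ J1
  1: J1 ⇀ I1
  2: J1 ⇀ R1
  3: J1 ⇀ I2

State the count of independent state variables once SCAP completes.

#0 stroke at J1  (source Se1 imposes e)
#1 stroke at I1  (J1: bond 0 brought effort, rest push out)
#2 stroke at R1  (J1: bond 0 brought effort, rest push out)
#3 stroke at I2  (0-jn J1 has e-setter on 0)

2  (I1, I2 all integral)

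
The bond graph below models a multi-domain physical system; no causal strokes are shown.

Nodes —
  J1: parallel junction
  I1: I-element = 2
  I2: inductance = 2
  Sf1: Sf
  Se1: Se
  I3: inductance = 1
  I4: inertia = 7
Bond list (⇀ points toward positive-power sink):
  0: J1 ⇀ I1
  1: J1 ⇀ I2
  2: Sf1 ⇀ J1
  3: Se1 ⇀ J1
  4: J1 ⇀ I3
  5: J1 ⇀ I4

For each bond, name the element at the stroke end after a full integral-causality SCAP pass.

b2 stroke→Sf1  (Sf1 (Sf) sets flow on bond)
b3 stroke→J1  (Se1 (Se) sets effort on bond)
b0 stroke→I1  (common-e at J1 fixed by 3)
b1 stroke→I2  (J1 effort already set via bond 3)
b4 stroke→I3  (common-e at J1 fixed by 3)
b5 stroke→I4  (common-e at J1 fixed by 3)

β0 |I1
β1 |I2
β2 |Sf1
β3 |J1
β4 |I3
β5 |I4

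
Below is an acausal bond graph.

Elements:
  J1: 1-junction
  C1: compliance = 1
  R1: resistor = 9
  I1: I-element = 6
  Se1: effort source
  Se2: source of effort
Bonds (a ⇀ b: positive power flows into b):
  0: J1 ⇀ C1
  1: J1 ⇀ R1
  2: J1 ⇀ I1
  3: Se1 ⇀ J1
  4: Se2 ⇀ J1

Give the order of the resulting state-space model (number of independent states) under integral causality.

2  (C1, I1 all integral)

#3 stroke→J1  (Se1: effort source, stroke at far end)
#4 stroke→J1  (source Se2 imposes e)
#0 stroke→J1  (C1: C, integral causality)
#2 stroke→I1  (I1 outputs flow p/I1)
#1 stroke→J1  (1-jn J1 has f-setter on 2)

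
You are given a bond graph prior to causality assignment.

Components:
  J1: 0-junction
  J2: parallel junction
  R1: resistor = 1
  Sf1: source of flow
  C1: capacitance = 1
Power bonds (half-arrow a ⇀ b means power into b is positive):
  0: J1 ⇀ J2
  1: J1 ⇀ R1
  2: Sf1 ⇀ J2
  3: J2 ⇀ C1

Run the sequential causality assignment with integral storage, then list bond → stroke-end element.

b0 →J1
b1 →R1
b2 →Sf1
b3 →J2

bond 2 stroke→Sf1  (source Sf1 imposes f)
bond 3 stroke→J2  (C1 integral (e out))
bond 0 stroke→J1  (J2 effort already set via bond 3)
bond 1 stroke→R1  (0-jn J1 has e-setter on 0)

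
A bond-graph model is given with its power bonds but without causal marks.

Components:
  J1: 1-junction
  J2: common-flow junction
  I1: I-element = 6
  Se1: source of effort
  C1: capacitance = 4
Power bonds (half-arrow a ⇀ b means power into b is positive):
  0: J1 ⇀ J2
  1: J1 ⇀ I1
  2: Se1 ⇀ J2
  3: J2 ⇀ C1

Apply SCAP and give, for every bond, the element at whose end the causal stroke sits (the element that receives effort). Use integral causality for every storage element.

bond 0 stroke→J1
bond 1 stroke→I1
bond 2 stroke→J2
bond 3 stroke→J2

β2 |J2  (Se1 fixes effort; stroke away)
β1 |I1  (prefer integral on I1)
β0 |J1  (J1: bond 1 brought flow, rest push out)
β3 |J2  (1-jn J2 has f-setter on 0)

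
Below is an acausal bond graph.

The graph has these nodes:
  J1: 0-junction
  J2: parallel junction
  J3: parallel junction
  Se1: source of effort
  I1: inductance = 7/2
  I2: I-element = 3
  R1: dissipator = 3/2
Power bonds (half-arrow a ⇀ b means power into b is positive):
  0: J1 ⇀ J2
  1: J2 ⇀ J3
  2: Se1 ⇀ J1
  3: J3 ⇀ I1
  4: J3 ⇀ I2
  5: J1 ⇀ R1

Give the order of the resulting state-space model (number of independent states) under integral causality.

2  (I1, I2 all integral)

#2 |J1  (source Se1 imposes e)
#0 |J2  (J1 effort already set via bond 2)
#5 |R1  (J1 effort already set via bond 2)
#1 |J3  (J2: bond 0 brought effort, rest push out)
#3 |I1  (0-jn J3 has e-setter on 1)
#4 |I2  (J3: bond 1 brought effort, rest push out)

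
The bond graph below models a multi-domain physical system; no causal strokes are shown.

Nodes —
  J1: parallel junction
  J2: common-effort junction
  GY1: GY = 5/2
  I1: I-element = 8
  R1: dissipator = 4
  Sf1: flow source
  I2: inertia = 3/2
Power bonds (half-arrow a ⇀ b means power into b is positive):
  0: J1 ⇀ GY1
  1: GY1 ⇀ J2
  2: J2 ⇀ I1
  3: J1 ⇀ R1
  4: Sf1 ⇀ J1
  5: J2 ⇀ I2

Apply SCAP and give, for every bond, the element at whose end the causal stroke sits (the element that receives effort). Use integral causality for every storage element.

bond 0 stroke at J1
bond 1 stroke at J2
bond 2 stroke at I1
bond 3 stroke at R1
bond 4 stroke at Sf1
bond 5 stroke at I2

bond 4 →Sf1  (Sf1 fixes flow; stroke at Sf1)
bond 2 →I1  (I1: I, integral causality)
bond 5 →I2  (I2 outputs flow p/I2)
bond 1 →J2  (closing 0-jn rule on J2)
bond 0 →J1  (through GY1, causality inverts; strokes same side of GY1)
bond 3 →R1  (J1: bond 0 brought effort, rest push out)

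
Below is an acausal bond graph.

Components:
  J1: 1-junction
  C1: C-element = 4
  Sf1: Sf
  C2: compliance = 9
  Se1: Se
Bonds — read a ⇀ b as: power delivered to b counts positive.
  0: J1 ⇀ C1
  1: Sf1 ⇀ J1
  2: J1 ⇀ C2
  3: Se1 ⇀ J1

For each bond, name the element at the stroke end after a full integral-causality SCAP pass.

bond 0 stroke→J1
bond 1 stroke→Sf1
bond 2 stroke→J1
bond 3 stroke→J1

bond 1 stroke at Sf1  (Sf1 (Sf) sets flow on bond)
bond 3 stroke at J1  (source Se1 imposes e)
bond 0 stroke at J1  (J1 flow already set via bond 1)
bond 2 stroke at J1  (J1: bond 1 brought flow, rest push out)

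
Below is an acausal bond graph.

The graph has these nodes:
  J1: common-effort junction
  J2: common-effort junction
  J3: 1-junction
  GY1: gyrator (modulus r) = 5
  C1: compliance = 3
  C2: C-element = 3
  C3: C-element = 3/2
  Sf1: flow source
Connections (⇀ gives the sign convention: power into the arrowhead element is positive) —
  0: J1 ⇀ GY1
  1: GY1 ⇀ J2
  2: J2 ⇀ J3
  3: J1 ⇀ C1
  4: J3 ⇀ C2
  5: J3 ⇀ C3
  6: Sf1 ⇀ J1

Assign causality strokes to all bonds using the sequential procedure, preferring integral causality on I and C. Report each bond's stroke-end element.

β0 →GY1
β1 →GY1
β2 →J2
β3 →J1
β4 →J3
β5 →J3
β6 →Sf1

β6 stroke at Sf1  (source Sf1 imposes f)
β3 stroke at J1  (prefer integral on C1)
β0 stroke at GY1  (J1 effort already set via bond 3)
β1 stroke at GY1  (through GY1, causality inverts; strokes same side of GY1)
β2 stroke at J2  (J2: last free bond brings effort in)
β4 stroke at J3  (J3: bond 2 brought flow, rest push out)
β5 stroke at J3  (common-f at J3 fixed by 2)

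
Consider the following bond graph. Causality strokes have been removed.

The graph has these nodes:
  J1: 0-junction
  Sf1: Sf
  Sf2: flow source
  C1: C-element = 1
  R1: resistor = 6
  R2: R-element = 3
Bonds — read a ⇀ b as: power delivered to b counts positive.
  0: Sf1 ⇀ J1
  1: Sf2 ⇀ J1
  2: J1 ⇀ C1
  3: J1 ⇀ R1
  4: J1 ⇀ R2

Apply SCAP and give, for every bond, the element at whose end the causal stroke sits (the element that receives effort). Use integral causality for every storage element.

bond 0 |Sf1
bond 1 |Sf2
bond 2 |J1
bond 3 |R1
bond 4 |R2

bond 0 →Sf1  (source Sf1 imposes f)
bond 1 →Sf2  (source Sf2 imposes f)
bond 2 →J1  (C1 integral (e out))
bond 3 →R1  (J1 effort already set via bond 2)
bond 4 →R2  (J1 effort already set via bond 2)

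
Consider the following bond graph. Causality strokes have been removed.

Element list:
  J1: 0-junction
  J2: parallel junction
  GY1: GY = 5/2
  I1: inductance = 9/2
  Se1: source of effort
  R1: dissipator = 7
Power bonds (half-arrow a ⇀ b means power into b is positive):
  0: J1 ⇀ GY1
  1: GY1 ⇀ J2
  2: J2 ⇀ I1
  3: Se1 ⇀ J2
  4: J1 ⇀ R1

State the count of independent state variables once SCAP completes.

1  (I1 all integral)

b3 stroke at J2  (source Se1 imposes e)
b1 stroke at GY1  (common-e at J2 fixed by 3)
b2 stroke at I1  (J2 effort already set via bond 3)
b0 stroke at GY1  (through GY1, causality inverts; strokes same side of GY1)
b4 stroke at J1  (only one effort-in slot at J1)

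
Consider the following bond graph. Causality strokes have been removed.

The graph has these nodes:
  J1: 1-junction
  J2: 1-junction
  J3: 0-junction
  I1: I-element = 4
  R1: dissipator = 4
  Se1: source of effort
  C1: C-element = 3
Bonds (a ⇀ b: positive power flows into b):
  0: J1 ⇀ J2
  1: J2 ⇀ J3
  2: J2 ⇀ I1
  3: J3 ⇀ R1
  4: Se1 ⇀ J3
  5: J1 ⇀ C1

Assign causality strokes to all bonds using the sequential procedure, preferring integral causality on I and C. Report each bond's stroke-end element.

b4 |J3  (Se1: effort source, stroke at far end)
b1 |J2  (0-jn J3 has e-setter on 4)
b3 |R1  (J3 effort already set via bond 4)
b2 |I1  (I1 integral (f out))
b0 |J2  (J2: bond 2 brought flow, rest push out)
b5 |J1  (J1 flow already set via bond 0)

β0 stroke→J2
β1 stroke→J2
β2 stroke→I1
β3 stroke→R1
β4 stroke→J3
β5 stroke→J1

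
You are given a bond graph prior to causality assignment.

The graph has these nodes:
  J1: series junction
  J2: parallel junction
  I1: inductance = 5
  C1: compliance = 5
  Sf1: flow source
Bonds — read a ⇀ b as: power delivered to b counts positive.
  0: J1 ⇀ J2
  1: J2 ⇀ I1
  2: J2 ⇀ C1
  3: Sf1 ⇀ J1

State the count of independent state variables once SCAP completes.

2  (C1, I1 all integral)

β3 stroke→Sf1  (Sf1 (Sf) sets flow on bond)
β0 stroke→J1  (J1 flow already set via bond 3)
β1 stroke→I1  (I1: I, integral causality)
β2 stroke→J2  (J2: last free bond brings effort in)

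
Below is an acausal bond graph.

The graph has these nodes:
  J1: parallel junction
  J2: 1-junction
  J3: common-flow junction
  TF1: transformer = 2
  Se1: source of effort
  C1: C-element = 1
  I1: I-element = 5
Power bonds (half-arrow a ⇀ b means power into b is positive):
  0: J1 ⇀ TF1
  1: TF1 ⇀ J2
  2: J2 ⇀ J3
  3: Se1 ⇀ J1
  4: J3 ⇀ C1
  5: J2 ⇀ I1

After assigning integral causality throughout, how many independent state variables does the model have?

2  (C1, I1 all integral)

#3 stroke→J1  (Se1 fixes effort; stroke away)
#0 stroke→TF1  (J1: bond 3 brought effort, rest push out)
#1 stroke→J2  (TF1: transformer flips bond 0)
#4 stroke→J3  (C1 integral (e out))
#2 stroke→J2  (closing 1-jn rule on J3)
#5 stroke→I1  (only one flow-in slot at J2)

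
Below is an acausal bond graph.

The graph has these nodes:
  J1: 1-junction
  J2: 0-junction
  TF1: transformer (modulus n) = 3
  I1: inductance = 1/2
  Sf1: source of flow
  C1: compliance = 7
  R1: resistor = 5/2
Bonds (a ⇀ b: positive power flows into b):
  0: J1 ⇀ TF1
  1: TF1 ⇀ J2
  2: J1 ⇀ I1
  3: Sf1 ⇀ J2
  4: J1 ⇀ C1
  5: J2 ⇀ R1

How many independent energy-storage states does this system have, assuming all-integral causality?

#3 stroke→Sf1  (Sf1 fixes flow; stroke at Sf1)
#2 stroke→I1  (I1: I, integral causality)
#0 stroke→J1  (J1 flow already set via bond 2)
#4 stroke→J1  (J1 flow already set via bond 2)
#1 stroke→TF1  (TF1: transformer flips bond 0)
#5 stroke→J2  (closing 0-jn rule on J2)

2  (C1, I1 all integral)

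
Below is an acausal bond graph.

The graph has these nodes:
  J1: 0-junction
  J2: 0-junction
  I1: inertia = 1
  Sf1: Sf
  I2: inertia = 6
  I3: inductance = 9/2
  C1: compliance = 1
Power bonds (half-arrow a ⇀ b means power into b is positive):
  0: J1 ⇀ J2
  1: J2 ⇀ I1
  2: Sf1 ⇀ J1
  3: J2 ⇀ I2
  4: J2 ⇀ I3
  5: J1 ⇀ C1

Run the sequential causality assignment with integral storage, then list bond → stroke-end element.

β0 stroke→J2
β1 stroke→I1
β2 stroke→Sf1
β3 stroke→I2
β4 stroke→I3
β5 stroke→J1

β2 stroke at Sf1  (source Sf1 imposes f)
β1 stroke at I1  (I1 outputs flow p/I1)
β3 stroke at I2  (I2 outputs flow p/I2)
β4 stroke at I3  (I3 integral (f out))
β0 stroke at J2  (closing 0-jn rule on J2)
β5 stroke at J1  (closing 0-jn rule on J1)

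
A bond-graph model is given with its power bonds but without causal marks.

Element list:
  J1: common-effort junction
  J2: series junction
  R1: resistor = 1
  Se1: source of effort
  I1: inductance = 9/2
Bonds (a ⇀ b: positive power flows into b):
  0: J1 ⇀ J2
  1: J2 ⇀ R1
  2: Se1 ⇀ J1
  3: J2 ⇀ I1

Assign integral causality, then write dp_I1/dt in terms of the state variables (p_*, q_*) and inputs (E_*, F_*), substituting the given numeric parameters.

dp_I1/dt = E_Se1 - 2*p_I1/9

b2 stroke at J1  (Se1 (Se) sets effort on bond)
b0 stroke at J2  (common-e at J1 fixed by 2)
b3 stroke at I1  (I1 integral (f out))
b1 stroke at J2  (J2 flow already set via bond 3)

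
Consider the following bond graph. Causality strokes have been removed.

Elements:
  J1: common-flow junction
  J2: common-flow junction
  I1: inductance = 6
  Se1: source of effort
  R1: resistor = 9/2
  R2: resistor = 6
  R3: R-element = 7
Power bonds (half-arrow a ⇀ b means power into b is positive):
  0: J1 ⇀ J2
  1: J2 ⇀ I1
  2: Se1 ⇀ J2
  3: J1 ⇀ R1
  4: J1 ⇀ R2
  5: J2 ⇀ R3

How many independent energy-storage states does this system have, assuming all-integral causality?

1  (I1 all integral)

b2 |J2  (Se1 fixes effort; stroke away)
b1 |I1  (I1: I, integral causality)
b0 |J2  (J2 flow already set via bond 1)
b5 |J2  (J2: bond 1 brought flow, rest push out)
b3 |J1  (J1 flow already set via bond 0)
b4 |J1  (common-f at J1 fixed by 0)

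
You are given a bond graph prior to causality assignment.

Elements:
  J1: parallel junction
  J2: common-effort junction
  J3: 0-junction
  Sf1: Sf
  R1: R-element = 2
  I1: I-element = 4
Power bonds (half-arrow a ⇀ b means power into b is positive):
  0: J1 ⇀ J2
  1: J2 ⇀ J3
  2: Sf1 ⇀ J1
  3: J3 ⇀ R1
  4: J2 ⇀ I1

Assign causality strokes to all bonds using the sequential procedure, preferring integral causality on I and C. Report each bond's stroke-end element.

#0 stroke at J1
#1 stroke at J2
#2 stroke at Sf1
#3 stroke at J3
#4 stroke at I1

b2 |Sf1  (Sf1 (Sf) sets flow on bond)
b0 |J1  (J1: last free bond brings effort in)
b4 |I1  (prefer integral on I1)
b1 |J2  (J2: last free bond brings effort in)
b3 |J3  (J3: last free bond brings effort in)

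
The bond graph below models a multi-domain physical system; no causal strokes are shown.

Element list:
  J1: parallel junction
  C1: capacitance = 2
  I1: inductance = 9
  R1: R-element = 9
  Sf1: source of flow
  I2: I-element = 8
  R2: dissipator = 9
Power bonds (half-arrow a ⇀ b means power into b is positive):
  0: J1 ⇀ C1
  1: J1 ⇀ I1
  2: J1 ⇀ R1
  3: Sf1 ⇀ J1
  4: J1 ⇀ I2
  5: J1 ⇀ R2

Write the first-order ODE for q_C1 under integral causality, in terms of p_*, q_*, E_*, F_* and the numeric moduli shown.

β3 stroke at Sf1  (Sf1: flow source, stroke at near end)
β0 stroke at J1  (C1 integral (e out))
β1 stroke at I1  (J1 effort already set via bond 0)
β2 stroke at R1  (0-jn J1 has e-setter on 0)
β4 stroke at I2  (J1: bond 0 brought effort, rest push out)
β5 stroke at R2  (J1 effort already set via bond 0)

dq_C1/dt = F_Sf1 - p_I1/9 - p_I2/8 - q_C1/9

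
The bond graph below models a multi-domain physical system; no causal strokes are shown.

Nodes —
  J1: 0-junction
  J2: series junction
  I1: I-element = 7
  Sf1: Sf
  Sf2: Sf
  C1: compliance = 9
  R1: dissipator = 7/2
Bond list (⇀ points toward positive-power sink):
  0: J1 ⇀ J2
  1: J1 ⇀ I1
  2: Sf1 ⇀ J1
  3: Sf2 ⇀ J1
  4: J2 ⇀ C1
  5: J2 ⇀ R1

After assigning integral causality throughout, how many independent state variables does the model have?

2  (C1, I1 all integral)

#2 |Sf1  (Sf1: flow source, stroke at near end)
#3 |Sf2  (Sf2 fixes flow; stroke at Sf2)
#1 |I1  (prefer integral on I1)
#0 |J1  (closing 0-jn rule on J1)
#4 |J2  (J2 flow already set via bond 0)
#5 |J2  (1-jn J2 has f-setter on 0)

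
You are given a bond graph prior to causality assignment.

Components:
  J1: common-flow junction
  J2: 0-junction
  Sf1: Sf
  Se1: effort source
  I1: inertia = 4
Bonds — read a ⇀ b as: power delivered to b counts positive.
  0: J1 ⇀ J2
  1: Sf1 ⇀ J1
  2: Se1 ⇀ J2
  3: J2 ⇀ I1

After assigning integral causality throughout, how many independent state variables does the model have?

bond 1 |Sf1  (source Sf1 imposes f)
bond 2 |J2  (Se1: effort source, stroke at far end)
bond 0 |J1  (J1 flow already set via bond 1)
bond 3 |I1  (J2: bond 2 brought effort, rest push out)

1  (I1 all integral)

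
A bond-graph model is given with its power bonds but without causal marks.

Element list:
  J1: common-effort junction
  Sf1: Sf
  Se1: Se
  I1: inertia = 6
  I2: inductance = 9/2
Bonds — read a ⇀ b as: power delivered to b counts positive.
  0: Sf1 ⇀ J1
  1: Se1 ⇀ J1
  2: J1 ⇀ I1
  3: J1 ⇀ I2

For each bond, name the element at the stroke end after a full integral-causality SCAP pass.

bond 0 stroke at Sf1
bond 1 stroke at J1
bond 2 stroke at I1
bond 3 stroke at I2

bond 0 stroke at Sf1  (source Sf1 imposes f)
bond 1 stroke at J1  (Se1 (Se) sets effort on bond)
bond 2 stroke at I1  (0-jn J1 has e-setter on 1)
bond 3 stroke at I2  (J1: bond 1 brought effort, rest push out)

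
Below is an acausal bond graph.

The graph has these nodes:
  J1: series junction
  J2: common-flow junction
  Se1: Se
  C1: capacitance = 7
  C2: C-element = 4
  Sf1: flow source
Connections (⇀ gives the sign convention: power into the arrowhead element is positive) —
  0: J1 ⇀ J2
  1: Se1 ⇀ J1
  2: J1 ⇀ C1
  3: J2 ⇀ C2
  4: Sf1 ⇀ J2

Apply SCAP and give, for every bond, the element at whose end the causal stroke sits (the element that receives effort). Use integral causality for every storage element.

β1 |J1  (Se1 fixes effort; stroke away)
β4 |Sf1  (Sf1 (Sf) sets flow on bond)
β0 |J2  (J2 flow already set via bond 4)
β3 |J2  (J2 flow already set via bond 4)
β2 |J1  (common-f at J1 fixed by 0)

#0 |J2
#1 |J1
#2 |J1
#3 |J2
#4 |Sf1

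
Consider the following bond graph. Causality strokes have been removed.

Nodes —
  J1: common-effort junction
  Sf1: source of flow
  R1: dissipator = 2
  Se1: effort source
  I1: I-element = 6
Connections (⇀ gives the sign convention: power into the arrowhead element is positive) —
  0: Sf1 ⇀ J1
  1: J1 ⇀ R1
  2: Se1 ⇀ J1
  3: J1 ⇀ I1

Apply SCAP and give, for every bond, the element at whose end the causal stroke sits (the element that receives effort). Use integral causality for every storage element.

b0 →Sf1
b1 →R1
b2 →J1
b3 →I1

bond 0 stroke at Sf1  (source Sf1 imposes f)
bond 2 stroke at J1  (source Se1 imposes e)
bond 1 stroke at R1  (J1: bond 2 brought effort, rest push out)
bond 3 stroke at I1  (J1 effort already set via bond 2)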